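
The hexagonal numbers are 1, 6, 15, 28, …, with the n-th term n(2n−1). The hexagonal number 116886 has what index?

242

Set n(2n−1) = 116886, giving 2n² − n − 116886 = 0.
The discriminant is 1 + 8·116886 = 935089, and √935089 = 967.
So n = (1 + 967) / 4 = 968/4 = 242.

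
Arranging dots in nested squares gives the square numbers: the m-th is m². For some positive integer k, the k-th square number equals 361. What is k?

We need n² = 361, so n = √361 = 19.

19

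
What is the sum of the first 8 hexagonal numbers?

Σ i(2i−1) = 2Σi² − Σi over i = 1..8.
Σi = 36 and Σi² = 204.
2·204 − 1·36 = 372.

372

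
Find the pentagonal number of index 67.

6700

67·(3·67 − 1)/2 = 67·200/2 = 67·100 = 6700.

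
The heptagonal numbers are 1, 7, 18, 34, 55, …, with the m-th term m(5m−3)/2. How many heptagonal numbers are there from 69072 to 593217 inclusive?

The n-th heptagonal number is n(5n−3)/2.
Smallest index with value ≥ 69072: n = 167 (giving 69472).
Largest index with value ≤ 593217: n = 487 (giving 592192).
Indices 167 through 487: 321 terms.

321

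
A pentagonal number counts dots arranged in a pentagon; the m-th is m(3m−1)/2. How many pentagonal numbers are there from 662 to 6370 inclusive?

44

The n-th pentagonal number is n(3n−1)/2.
Smallest index with value ≥ 662: n = 22 (giving 715).
Largest index with value ≤ 6370: n = 65 (giving 6305).
Indices 22 through 65: 44 terms.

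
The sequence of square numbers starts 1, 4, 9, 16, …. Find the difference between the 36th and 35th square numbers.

71

n² − (n−1)² = 2n − 1, so 36² − 35² = 2·36 − 1 = 71.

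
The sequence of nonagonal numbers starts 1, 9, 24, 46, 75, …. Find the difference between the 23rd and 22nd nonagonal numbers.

Consecutive nonagonal numbers differ by 7n − 6: here 7·23 − 6 = 155.

155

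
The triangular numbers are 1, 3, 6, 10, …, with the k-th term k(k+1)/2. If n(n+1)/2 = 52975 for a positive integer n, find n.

Set n(n+1)/2 = 52975, giving n² + n − 105950 = 0.
The discriminant is 1 + 8·52975 = 423801, and √423801 = 651.
So n = (-1 + 651) / 2 = 650/2 = 325.
Check: 325·326/2 = 52975. ✓

325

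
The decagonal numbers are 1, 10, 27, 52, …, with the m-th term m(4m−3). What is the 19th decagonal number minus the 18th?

145

Consecutive decagonal numbers differ by 8n − 7: here 8·19 − 7 = 145.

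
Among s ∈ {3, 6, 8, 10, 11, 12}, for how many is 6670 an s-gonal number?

2

s = 3: P(3, 115) = 6670. ✓
s = 6: P(6, 58) = 6670. ✓
s = 8: P(8, 47) = 6533 and P(8, 48) = 6816; 6670 is not s-gonal.
s = 10: P(10, 41) = 6601 and P(10, 42) = 6930; 6670 is not s-gonal.
s = 11: P(11, 38) = 6365 and P(11, 39) = 6708; 6670 is not s-gonal.
s = 12: P(12, 36) = 6336 and P(12, 37) = 6697; 6670 is not s-gonal.
Hits: s ∈ {3, 6} → 2.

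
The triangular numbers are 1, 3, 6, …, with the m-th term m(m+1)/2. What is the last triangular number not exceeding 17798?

17766

Solve n(n+1)/2 ≤ 17798 for integer n.
n = 188 gives 17766 ≤ 17798, while n = 189 gives 17955 > 17798; so the answer is 17766.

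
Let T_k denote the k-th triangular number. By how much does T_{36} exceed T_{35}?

Consecutive triangular numbers differ by n: T_{36} − T_{35} = 36.

36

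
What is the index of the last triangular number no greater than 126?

Solve n(n+1)/2 ≤ 126 for integer n.
n = 15 gives 120 ≤ 126, while n = 16 gives 136 > 126; so the answer is index 15.

15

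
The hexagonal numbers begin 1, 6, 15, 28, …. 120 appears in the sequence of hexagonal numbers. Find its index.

8

Set n(2n−1) = 120, giving 2n² − n − 120 = 0.
The discriminant is 1 + 8·120 = 961, and √961 = 31.
So n = (1 + 31) / 4 = 32/4 = 8.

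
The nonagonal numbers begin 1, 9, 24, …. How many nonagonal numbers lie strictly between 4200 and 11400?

The n-th nonagonal number is n(7n−5)/2.
Smallest index with value > 4200: n = 36 (giving 4446).
Largest index with value < 11400: n = 57 (giving 11229).
Indices 36 through 57: 22 terms.

22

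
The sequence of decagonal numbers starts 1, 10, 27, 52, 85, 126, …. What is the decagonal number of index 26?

2626

The 26th decagonal number is n(4n−3) with n = 26.
26·(4·26 − 3) = 26·101 = 2626.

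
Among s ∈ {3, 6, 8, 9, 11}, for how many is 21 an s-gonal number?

2

s = 3: P(3, 6) = 21. ✓
s = 6: P(6, 3) = 15 and P(6, 4) = 28; 21 is not s-gonal.
s = 8: P(8, 3) = 21. ✓
s = 9: P(9, 2) = 9 and P(9, 3) = 24; 21 is not s-gonal.
s = 11: P(11, 2) = 11 and P(11, 3) = 30; 21 is not s-gonal.
Hits: s ∈ {3, 8} → 2.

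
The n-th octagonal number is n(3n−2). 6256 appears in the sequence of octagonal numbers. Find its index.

Set n(3n−2) = 6256, giving 3n² − 2n − 6256 = 0.
The discriminant is 4 + 12·6256 = 75076, and √75076 = 274.
So n = (2 + 274) / 6 = 276/6 = 46.

46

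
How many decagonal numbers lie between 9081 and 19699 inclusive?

The n-th decagonal number is n(4n−3).
Smallest index with value ≥ 9081: n = 49 (giving 9457).
Largest index with value ≤ 19699: n = 70 (giving 19390).
Indices 49 through 70: 22 terms.

22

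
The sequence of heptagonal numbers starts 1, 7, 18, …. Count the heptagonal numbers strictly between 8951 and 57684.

92

The n-th heptagonal number is n(5n−3)/2.
Smallest index with value > 8951: n = 61 (giving 9211).
Largest index with value < 57684: n = 152 (giving 57532).
Indices 61 through 152: 92 terms.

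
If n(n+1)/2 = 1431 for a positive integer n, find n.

53

Set n(n+1)/2 = 1431, giving n² + n − 2862 = 0.
So n = (-1 + 107) / 2 = 106/2 = 53.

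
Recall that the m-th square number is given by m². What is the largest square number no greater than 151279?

Solve n² ≤ 151279 for integer n.
n = 388 gives 150544 ≤ 151279, while n = 389 gives 151321 > 151279; so the answer is 150544.

150544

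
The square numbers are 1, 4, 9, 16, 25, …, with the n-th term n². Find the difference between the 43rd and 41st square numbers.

43² = 1849 and 41² = 1681.
Difference: 1849 − 1681 = 168.

168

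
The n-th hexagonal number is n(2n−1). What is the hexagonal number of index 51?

51·(2·51 − 1) = 51·101 = 5151.

5151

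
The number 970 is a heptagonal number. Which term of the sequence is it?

Set n(5n−3)/2 = 970, giving 5n² − 3n − 1940 = 0.
The discriminant is 9 + 40·970 = 38809, and √38809 = 197.
So n = (3 + 197) / 10 = 200/10 = 20.
Check: 20·(5·20 − 3)/2 = 970. ✓

20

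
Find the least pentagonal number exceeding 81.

92

Solve n(3n−1)/2 > 81 for integer n.
The largest n with value ≤ 81 is 7 (since 70 ≤ 81 < 92), so the first above is n = 8, value 92.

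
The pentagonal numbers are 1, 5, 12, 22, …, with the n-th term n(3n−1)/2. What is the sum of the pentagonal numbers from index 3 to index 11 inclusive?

Σ i(3i−1)/2 = (3Σi² − Σi) / 2 over i = 3..11.
Σi = 66 − 3 = 63 and Σi² = 506 − 5 = 501.
(3·501 − 1·63) / 2 = 1440/2 = 720.

720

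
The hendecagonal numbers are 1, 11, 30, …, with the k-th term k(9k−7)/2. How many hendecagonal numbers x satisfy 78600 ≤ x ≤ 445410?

183

The n-th hendecagonal number is n(9n−7)/2.
Smallest index with value ≥ 78600: n = 133 (giving 79135).
Largest index with value ≤ 445410: n = 315 (giving 445410).
Indices 133 through 315: 183 terms.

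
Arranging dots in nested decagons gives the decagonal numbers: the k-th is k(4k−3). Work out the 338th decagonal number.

338·(4·338 − 3) = 338·1349 = 455962.

455962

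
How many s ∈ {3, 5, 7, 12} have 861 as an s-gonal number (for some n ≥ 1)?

1

s = 3: P(3, 41) = 861. ✓
s = 5: P(5, 24) = 852 and P(5, 25) = 925; 861 is not s-gonal.
s = 7: P(7, 18) = 783 and P(7, 19) = 874; 861 is not s-gonal.
s = 12: P(12, 13) = 793 and P(12, 14) = 924; 861 is not s-gonal.
Hits: s ∈ {3} → 1.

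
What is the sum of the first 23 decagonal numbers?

16468

Σ i(4i−3) = 4Σi² − 3Σi over i = 1..23.
Σi = 276 and Σi² = 4324.
4·4324 − 3·276 = 16468.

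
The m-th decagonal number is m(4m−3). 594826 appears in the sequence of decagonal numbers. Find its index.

Set n(4n−3) = 594826, giving 4n² − 3n − 594826 = 0.
The discriminant is 9 + 16·594826 = 9517225, and √9517225 = 3085.
So n = (3 + 3085) / 8 = 3088/8 = 386.

386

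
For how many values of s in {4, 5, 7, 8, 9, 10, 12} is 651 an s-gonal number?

s = 4: P(4, 25) = 625 and P(4, 26) = 676; 651 is not s-gonal.
s = 5: P(5, 21) = 651. ✓
s = 7: P(7, 16) = 616 and P(7, 17) = 697; 651 is not s-gonal.
s = 8: P(8, 15) = 645 and P(8, 16) = 736; 651 is not s-gonal.
s = 9: P(9, 14) = 651. ✓
s = 10: P(10, 13) = 637 and P(10, 14) = 742; 651 is not s-gonal.
s = 12: P(12, 11) = 561 and P(12, 12) = 672; 651 is not s-gonal.
Hits: s ∈ {5, 9} → 2.

2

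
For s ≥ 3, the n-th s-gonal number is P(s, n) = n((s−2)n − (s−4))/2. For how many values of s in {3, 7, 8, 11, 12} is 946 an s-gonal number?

s = 3: P(3, 43) = 946. ✓
s = 7: P(7, 19) = 874 and P(7, 20) = 970; 946 is not s-gonal.
s = 8: P(8, 18) = 936 and P(8, 19) = 1045; 946 is not s-gonal.
s = 11: P(11, 14) = 833 and P(11, 15) = 960; 946 is not s-gonal.
s = 12: P(12, 14) = 924 and P(12, 15) = 1065; 946 is not s-gonal.
Hits: s ∈ {3} → 1.

1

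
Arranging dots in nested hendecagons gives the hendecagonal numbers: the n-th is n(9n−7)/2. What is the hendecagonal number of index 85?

The 85th hendecagonal number is n(9n−7)/2 with n = 85.
85·(9·85 − 7)/2 = 85·758/2 = 85·379 = 32215.

32215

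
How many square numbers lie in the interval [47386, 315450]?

The n-th square number is n².
Smallest index with value ≥ 47386: n = 218 (giving 47524).
Largest index with value ≤ 315450: n = 561 (giving 314721).
Indices 218 through 561: 344 terms.

344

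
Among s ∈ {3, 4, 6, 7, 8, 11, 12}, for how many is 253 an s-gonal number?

s = 3: P(3, 22) = 253. ✓
s = 4: P(4, 15) = 225 and P(4, 16) = 256; 253 is not s-gonal.
s = 6: P(6, 11) = 231 and P(6, 12) = 276; 253 is not s-gonal.
s = 7: P(7, 10) = 235 and P(7, 11) = 286; 253 is not s-gonal.
s = 8: P(8, 9) = 225 and P(8, 10) = 280; 253 is not s-gonal.
s = 11: P(11, 7) = 196 and P(11, 8) = 260; 253 is not s-gonal.
s = 12: P(12, 7) = 217 and P(12, 8) = 288; 253 is not s-gonal.
Hits: s ∈ {3} → 1.

1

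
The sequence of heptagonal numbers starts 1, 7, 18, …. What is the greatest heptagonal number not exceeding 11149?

11122

Solve n(5n−3)/2 ≤ 11149 for integer n.
n = 67 gives 11122 ≤ 11149, while n = 68 gives 11458 > 11149; so the answer is 11122.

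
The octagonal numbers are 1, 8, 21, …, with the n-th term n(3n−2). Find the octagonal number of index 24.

1680

The 24th octagonal number is n(3n−2) with n = 24.
24·(3·24 − 2) = 24·70 = 1680.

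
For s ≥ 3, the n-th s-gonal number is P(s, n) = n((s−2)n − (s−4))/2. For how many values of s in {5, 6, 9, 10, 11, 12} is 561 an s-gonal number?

2

s = 5: P(5, 19) = 532 and P(5, 20) = 590; 561 is not s-gonal.
s = 6: P(6, 17) = 561. ✓
s = 9: P(9, 13) = 559 and P(9, 14) = 651; 561 is not s-gonal.
s = 10: P(10, 12) = 540 and P(10, 13) = 637; 561 is not s-gonal.
s = 11: P(11, 11) = 506 and P(11, 12) = 606; 561 is not s-gonal.
s = 12: P(12, 11) = 561. ✓
Hits: s ∈ {6, 12} → 2.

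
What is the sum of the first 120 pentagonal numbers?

Σ i(3i−1)/2 = (3Σi² − Σi) / 2 over i = 1..120.
Σi = 7260 and Σi² = 583220.
(3·583220 − 1·7260) / 2 = 1742400/2 = 871200.

871200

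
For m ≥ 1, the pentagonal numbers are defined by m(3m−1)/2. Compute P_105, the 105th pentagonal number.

16485

The 105th pentagonal number is n(3n−1)/2 with n = 105.
105·(3·105 − 1)/2 = 105·314/2 = 105·157 = 16485.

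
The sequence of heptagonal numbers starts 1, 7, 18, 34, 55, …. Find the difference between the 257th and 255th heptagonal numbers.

2557

257·(5·257 − 3)/2 = 164737 and 255·(5·255 − 3)/2 = 162180.
Difference: 164737 − 162180 = 2557.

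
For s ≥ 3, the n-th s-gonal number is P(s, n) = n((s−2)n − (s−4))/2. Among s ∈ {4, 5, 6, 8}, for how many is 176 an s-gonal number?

s = 4: P(4, 13) = 169 and P(4, 14) = 196; 176 is not s-gonal.
s = 5: P(5, 11) = 176. ✓
s = 6: P(6, 9) = 153 and P(6, 10) = 190; 176 is not s-gonal.
s = 8: P(8, 8) = 176. ✓
Hits: s ∈ {5, 8} → 2.

2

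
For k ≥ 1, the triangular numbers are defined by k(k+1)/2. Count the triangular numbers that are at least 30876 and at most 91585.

180

The n-th triangular number is n(n+1)/2.
Smallest index with value ≥ 30876: n = 248 (giving 30876).
Largest index with value ≤ 91585: n = 427 (giving 91378).
Indices 248 through 427: 180 terms.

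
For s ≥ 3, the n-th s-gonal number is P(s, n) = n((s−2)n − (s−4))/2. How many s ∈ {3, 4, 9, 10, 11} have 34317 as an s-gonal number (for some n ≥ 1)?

s = 3: P(3, 261) = 34191 and P(3, 262) = 34453; 34317 is not s-gonal.
s = 4: P(4, 185) = 34225 and P(4, 186) = 34596; 34317 is not s-gonal.
s = 9: P(9, 99) = 34056 and P(9, 100) = 34750; 34317 is not s-gonal.
s = 10: P(10, 93) = 34317. ✓
s = 11: P(11, 87) = 33756 and P(11, 88) = 34540; 34317 is not s-gonal.
Hits: s ∈ {10} → 1.

1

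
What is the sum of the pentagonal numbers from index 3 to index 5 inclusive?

Σ i(3i−1)/2 = (3Σi² − Σi) / 2 over i = 3..5.
Σi = 15 − 3 = 12 and Σi² = 55 − 5 = 50.
(3·50 − 1·12) / 2 = 138/2 = 69.

69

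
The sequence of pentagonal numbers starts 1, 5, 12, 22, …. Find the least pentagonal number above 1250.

Solve n(3n−1)/2 > 1250 for integer n.
The largest n with value ≤ 1250 is 29 (since 1247 ≤ 1250 < 1335), so the first above is n = 30, value 1335.

1335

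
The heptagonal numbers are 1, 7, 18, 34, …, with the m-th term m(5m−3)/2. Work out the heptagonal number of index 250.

The 250th heptagonal number is n(5n−3)/2 with n = 250.
250·(5·250 − 3)/2 = 250·1247/2 = 155875.

155875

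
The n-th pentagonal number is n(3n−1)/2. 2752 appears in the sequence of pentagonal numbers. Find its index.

43

Set n(3n−1)/2 = 2752, giving 3n² − n − 5504 = 0.
The discriminant is 1 + 24·2752 = 66049, and √66049 = 257.
So n = (1 + 257) / 6 = 258/6 = 43.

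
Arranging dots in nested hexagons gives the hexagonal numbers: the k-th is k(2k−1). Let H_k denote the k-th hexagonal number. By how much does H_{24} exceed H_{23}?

Consecutive hexagonal numbers differ by 4n − 3: here 4·24 − 3 = 93.

93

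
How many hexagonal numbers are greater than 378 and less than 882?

7

The n-th hexagonal number is n(2n−1).
Smallest index with value > 378: n = 15 (giving 435).
Largest index with value < 882: n = 21 (giving 861).
Indices 15 through 21: 7 terms.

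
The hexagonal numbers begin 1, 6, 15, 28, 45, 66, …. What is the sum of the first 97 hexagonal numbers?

613137

Σ i(2i−1) = 2Σi² − Σi over i = 1..97.
Σi = 4753 and Σi² = 308945.
2·308945 − 1·4753 = 613137.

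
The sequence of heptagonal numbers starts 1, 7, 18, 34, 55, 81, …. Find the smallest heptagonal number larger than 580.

Solve n(5n−3)/2 > 580 for integer n.
The largest n with value ≤ 580 is 15 (since 540 ≤ 580 < 616), so the first above is n = 16, value 616.

616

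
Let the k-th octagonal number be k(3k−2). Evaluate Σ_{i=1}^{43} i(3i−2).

80410

Σ i(3i−2) = 3Σi² − 2Σi over i = 1..43.
Σi = 946 and Σi² = 27434.
3·27434 − 2·946 = 80410.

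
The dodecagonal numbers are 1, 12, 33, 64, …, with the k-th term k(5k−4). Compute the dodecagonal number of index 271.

The 271st dodecagonal number is n(5n−4) with n = 271.
271·(5·271 − 4) = 271·1351 = 366121.

366121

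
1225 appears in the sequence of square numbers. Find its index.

We need n² = 1225, so n = √1225 = 35.
Check: 35² = 1225. ✓

35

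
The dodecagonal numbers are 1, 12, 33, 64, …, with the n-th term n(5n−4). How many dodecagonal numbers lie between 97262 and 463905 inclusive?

The n-th dodecagonal number is n(5n−4).
Smallest index with value ≥ 97262: n = 140 (giving 97440).
Largest index with value ≤ 463905: n = 305 (giving 463905).
Indices 140 through 305: 166 terms.

166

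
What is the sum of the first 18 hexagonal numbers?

Σ i(2i−1) = 2Σi² − Σi over i = 1..18.
Σi = 171 and Σi² = 2109.
2·2109 − 1·171 = 4047.

4047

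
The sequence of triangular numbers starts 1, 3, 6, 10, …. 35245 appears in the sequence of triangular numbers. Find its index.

265

Set n(n+1)/2 = 35245, giving n² + n − 70490 = 0.
The discriminant is 1 + 8·35245 = 281961, and √281961 = 531.
So n = (-1 + 531) / 2 = 530/2 = 265.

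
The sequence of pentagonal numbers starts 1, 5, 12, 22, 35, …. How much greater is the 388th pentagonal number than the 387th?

1162

Consecutive pentagonal numbers differ by 3n − 2: here 3·388 − 2 = 1162.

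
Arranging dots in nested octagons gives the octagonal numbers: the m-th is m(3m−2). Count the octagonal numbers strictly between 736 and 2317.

12

The n-th octagonal number is n(3n−2).
Smallest index with value > 736: n = 17 (giving 833).
Largest index with value < 2317: n = 28 (giving 2296).
Indices 17 through 28: 12 terms.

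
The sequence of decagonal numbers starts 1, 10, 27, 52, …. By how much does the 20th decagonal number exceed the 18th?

298

20·(4·20 − 3) = 1540 and 18·(4·18 − 3) = 1242.
Difference: 1540 − 1242 = 298.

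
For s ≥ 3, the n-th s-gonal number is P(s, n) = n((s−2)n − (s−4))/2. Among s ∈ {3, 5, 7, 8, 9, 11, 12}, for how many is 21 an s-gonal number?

s = 3: P(3, 6) = 21. ✓
s = 5: P(5, 3) = 12 and P(5, 4) = 22; 21 is not s-gonal.
s = 7: P(7, 3) = 18 and P(7, 4) = 34; 21 is not s-gonal.
s = 8: P(8, 3) = 21. ✓
s = 9: P(9, 2) = 9 and P(9, 3) = 24; 21 is not s-gonal.
s = 11: P(11, 2) = 11 and P(11, 3) = 30; 21 is not s-gonal.
s = 12: P(12, 2) = 12 and P(12, 3) = 33; 21 is not s-gonal.
Hits: s ∈ {3, 8} → 2.

2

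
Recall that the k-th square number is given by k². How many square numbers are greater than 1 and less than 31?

The n-th square number is n².
Smallest index with value > 1: n = 2 (giving 4).
Largest index with value < 31: n = 5 (giving 25).
Indices 2 through 5: 4 terms.

4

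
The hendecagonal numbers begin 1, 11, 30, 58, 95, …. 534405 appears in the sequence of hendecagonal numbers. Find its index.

345

Set n(9n−7)/2 = 534405, giving 9n² − 7n − 1068810 = 0.
So n = (7 + 6203) / 18 = 6210/18 = 345.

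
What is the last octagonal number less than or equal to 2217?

Solve n(3n−2) ≤ 2217 for integer n.
n = 27 gives 2133 ≤ 2217, while n = 28 gives 2296 > 2217; so the answer is 2133.

2133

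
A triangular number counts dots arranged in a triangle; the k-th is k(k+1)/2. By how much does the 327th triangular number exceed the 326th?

Consecutive triangular numbers differ by n: T_{327} − T_{326} = 327.

327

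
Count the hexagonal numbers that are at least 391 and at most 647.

The n-th hexagonal number is n(2n−1).
Smallest index with value ≥ 391: n = 15 (giving 435).
Largest index with value ≤ 647: n = 18 (giving 630).
Indices 15 through 18: 4 terms.

4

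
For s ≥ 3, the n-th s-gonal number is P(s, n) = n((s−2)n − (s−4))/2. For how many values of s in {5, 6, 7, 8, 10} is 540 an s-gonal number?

s = 5: P(5, 19) = 532 and P(5, 20) = 590; 540 is not s-gonal.
s = 6: P(6, 16) = 496 and P(6, 17) = 561; 540 is not s-gonal.
s = 7: P(7, 15) = 540. ✓
s = 8: P(8, 13) = 481 and P(8, 14) = 560; 540 is not s-gonal.
s = 10: P(10, 12) = 540. ✓
Hits: s ∈ {7, 10} → 2.

2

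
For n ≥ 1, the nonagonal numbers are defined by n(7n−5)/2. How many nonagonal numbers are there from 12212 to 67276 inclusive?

80

The n-th nonagonal number is n(7n−5)/2.
Smallest index with value ≥ 12212: n = 60 (giving 12450).
Largest index with value ≤ 67276: n = 139 (giving 67276).
Indices 60 through 139: 80 terms.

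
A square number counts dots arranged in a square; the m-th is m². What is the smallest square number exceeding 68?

Solve n² > 68 for integer n.
The largest n with value ≤ 68 is 8 (since 64 ≤ 68 < 81), so the first above is n = 9, value 81.

81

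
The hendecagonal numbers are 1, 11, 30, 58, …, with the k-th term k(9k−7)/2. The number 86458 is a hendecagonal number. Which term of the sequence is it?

139

Set n(9n−7)/2 = 86458, giving 9n² − 7n − 172916 = 0.
The discriminant is 49 + 72·86458 = 6225025, and √6225025 = 2495.
So n = (7 + 2495) / 18 = 2502/18 = 139.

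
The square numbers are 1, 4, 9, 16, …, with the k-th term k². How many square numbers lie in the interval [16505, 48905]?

93

The n-th square number is n².
Smallest index with value ≥ 16505: n = 129 (giving 16641).
Largest index with value ≤ 48905: n = 221 (giving 48841).
Indices 129 through 221: 93 terms.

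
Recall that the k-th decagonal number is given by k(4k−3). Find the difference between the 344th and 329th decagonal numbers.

344·(4·344 − 3) = 472312 and 329·(4·329 − 3) = 431977.
Difference: 472312 − 431977 = 40335.

40335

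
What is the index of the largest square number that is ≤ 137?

Solve n² ≤ 137 for integer n.
n = 11 gives 121 ≤ 137, while n = 12 gives 144 > 137; so the answer is index 11.

11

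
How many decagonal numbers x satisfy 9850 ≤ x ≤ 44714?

57

The n-th decagonal number is n(4n−3).
Smallest index with value ≥ 9850: n = 50 (giving 9850).
Largest index with value ≤ 44714: n = 106 (giving 44626).
Indices 50 through 106: 57 terms.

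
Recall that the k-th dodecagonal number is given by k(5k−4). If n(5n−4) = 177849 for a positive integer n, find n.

189

Set n(5n−4) = 177849, giving 5n² − 4n − 177849 = 0.
The discriminant is 16 + 20·177849 = 3556996, and √3556996 = 1886.
So n = (4 + 1886) / 10 = 1890/10 = 189.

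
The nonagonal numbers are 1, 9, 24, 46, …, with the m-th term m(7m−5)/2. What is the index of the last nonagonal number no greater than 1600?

Solve n(7n−5)/2 ≤ 1600 for integer n.
n = 21 gives 1491 ≤ 1600, while n = 22 gives 1639 > 1600; so the answer is index 21.

21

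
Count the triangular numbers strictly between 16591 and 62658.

The n-th triangular number is n(n+1)/2.
Smallest index with value > 16591: n = 182 (giving 16653).
Largest index with value < 62658: n = 353 (giving 62481).
Indices 182 through 353: 172 terms.

172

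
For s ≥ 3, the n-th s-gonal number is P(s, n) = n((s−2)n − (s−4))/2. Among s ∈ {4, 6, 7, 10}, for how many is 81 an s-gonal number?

2

s = 4: P(4, 9) = 81. ✓
s = 6: P(6, 6) = 66 and P(6, 7) = 91; 81 is not s-gonal.
s = 7: P(7, 6) = 81. ✓
s = 10: P(10, 4) = 52 and P(10, 5) = 85; 81 is not s-gonal.
Hits: s ∈ {4, 7} → 2.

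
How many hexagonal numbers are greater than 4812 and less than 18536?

47

The n-th hexagonal number is n(2n−1).
Smallest index with value > 4812: n = 50 (giving 4950).
Largest index with value < 18536: n = 96 (giving 18336).
Indices 50 through 96: 47 terms.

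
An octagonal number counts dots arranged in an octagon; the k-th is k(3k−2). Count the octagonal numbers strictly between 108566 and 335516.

The n-th octagonal number is n(3n−2).
Smallest index with value > 108566: n = 191 (giving 109061).
Largest index with value < 335516: n = 334 (giving 334000).
Indices 191 through 334: 144 terms.

144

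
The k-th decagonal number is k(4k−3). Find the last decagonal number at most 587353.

585607

Solve n(4n−3) ≤ 587353 for integer n.
n = 383 gives 585607 ≤ 587353, while n = 384 gives 588672 > 587353; so the answer is 585607.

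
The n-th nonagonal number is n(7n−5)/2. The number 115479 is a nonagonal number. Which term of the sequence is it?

Set n(7n−5)/2 = 115479, giving 7n² − 5n − 230958 = 0.
The discriminant is 25 + 56·115479 = 6466849, and √6466849 = 2543.
So n = (5 + 2543) / 14 = 2548/14 = 182.

182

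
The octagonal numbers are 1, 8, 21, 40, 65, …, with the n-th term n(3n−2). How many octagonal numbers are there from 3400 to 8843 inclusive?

The n-th octagonal number is n(3n−2).
Smallest index with value ≥ 3400: n = 34 (giving 3400).
Largest index with value ≤ 8843: n = 54 (giving 8640).
Indices 34 through 54: 21 terms.

21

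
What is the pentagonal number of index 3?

12

3·(3·3 − 1)/2 = 3·8/2 = 3·4 = 12.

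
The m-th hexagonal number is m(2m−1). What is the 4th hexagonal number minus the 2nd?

22

4·(2·4 − 1) = 28 and 2·(2·2 − 1) = 6.
Difference: 28 − 6 = 22.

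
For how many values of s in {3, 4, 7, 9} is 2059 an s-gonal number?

1

s = 3: P(3, 63) = 2016 and P(3, 64) = 2080; 2059 is not s-gonal.
s = 4: P(4, 45) = 2025 and P(4, 46) = 2116; 2059 is not s-gonal.
s = 7: P(7, 29) = 2059. ✓
s = 9: P(9, 24) = 1956 and P(9, 25) = 2125; 2059 is not s-gonal.
Hits: s ∈ {7} → 1.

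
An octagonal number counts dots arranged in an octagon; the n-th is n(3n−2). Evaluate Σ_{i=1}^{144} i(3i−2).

2996280

Σ i(3i−2) = 3Σi² − 2Σi over i = 1..144.
Σi = 10440 and Σi² = 1005720.
3·1005720 − 2·10440 = 2996280.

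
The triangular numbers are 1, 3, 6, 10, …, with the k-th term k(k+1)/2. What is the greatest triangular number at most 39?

Solve n(n+1)/2 ≤ 39 for integer n.
n = 8 gives 36 ≤ 39, while n = 9 gives 45 > 39; so the answer is 36.

36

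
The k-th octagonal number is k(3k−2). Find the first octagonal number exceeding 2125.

2133

Solve n(3n−2) > 2125 for integer n.
The largest n with value ≤ 2125 is 26 (since 1976 ≤ 2125 < 2133), so the first above is n = 27, value 2133.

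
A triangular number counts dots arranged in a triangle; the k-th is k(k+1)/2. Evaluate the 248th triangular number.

30876

The 248th triangular number is n(n+1)/2 with n = 248.
248·249/2 = 61752/2 = 30876.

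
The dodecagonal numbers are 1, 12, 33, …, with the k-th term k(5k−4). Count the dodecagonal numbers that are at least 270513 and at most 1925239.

The n-th dodecagonal number is n(5n−4).
Smallest index with value ≥ 270513: n = 233 (giving 270513).
Largest index with value ≤ 1925239: n = 620 (giving 1919520).
Indices 233 through 620: 388 terms.

388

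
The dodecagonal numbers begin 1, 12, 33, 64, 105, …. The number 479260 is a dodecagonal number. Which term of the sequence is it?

310

Set n(5n−4) = 479260, giving 5n² − 4n − 479260 = 0.
The discriminant is 16 + 20·479260 = 9585216, and √9585216 = 3096.
So n = (4 + 3096) / 10 = 3100/10 = 310.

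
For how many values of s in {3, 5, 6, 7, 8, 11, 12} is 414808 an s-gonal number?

1

s = 3: P(3, 910) = 414505 and P(3, 911) = 415416; 414808 is not s-gonal.
s = 5: P(5, 526) = 414751 and P(5, 527) = 416330; 414808 is not s-gonal.
s = 6: P(6, 455) = 413595 and P(6, 456) = 415416; 414808 is not s-gonal.
s = 7: P(7, 407) = 413512 and P(7, 408) = 415548; 414808 is not s-gonal.
s = 8: P(8, 372) = 414408 and P(8, 373) = 416641; 414808 is not s-gonal.
s = 11: P(11, 304) = 414808. ✓
s = 12: P(12, 288) = 413568 and P(12, 289) = 416449; 414808 is not s-gonal.
Hits: s ∈ {11} → 1.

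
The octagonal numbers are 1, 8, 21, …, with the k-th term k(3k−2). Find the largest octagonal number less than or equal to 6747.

Solve n(3n−2) ≤ 6747 for integer n.
n = 47 gives 6533 ≤ 6747, while n = 48 gives 6816 > 6747; so the answer is 6533.

6533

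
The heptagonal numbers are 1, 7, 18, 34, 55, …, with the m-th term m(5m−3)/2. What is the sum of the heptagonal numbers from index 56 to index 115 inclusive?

1133830

Σ i(5i−3)/2 = (5Σi² − 3Σi) / 2 over i = 56..115.
Σi = 6670 − 1540 = 5130 and Σi² = 513590 − 56980 = 456610.
(5·456610 − 3·5130) / 2 = 2267660/2 = 1133830.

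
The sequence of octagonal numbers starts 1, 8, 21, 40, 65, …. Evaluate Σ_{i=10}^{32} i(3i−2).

Σ i(3i−2) = 3Σi² − 2Σi over i = 10..32.
Σi = 528 − 45 = 483 and Σi² = 11440 − 285 = 11155.
3·11155 − 2·483 = 32499.

32499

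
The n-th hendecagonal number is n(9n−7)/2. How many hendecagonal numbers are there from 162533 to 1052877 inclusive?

294

The n-th hendecagonal number is n(9n−7)/2.
Smallest index with value ≥ 162533: n = 191 (giving 163496).
Largest index with value ≤ 1052877: n = 484 (giving 1052458).
Indices 191 through 484: 294 terms.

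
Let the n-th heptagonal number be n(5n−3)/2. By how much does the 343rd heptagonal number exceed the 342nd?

1711

Consecutive heptagonal numbers differ by 5n − 4: here 5·343 − 4 = 1711.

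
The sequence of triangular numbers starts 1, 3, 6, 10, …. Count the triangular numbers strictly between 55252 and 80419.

The n-th triangular number is n(n+1)/2.
Smallest index with value > 55252: n = 332 (giving 55278).
Largest index with value < 80419: n = 400 (giving 80200).
Indices 332 through 400: 69 terms.

69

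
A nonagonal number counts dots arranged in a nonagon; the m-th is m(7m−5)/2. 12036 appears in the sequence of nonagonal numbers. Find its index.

59

Set n(7n−5)/2 = 12036, giving 7n² − 5n − 24072 = 0.
The discriminant is 25 + 56·12036 = 674041, and √674041 = 821.
So n = (5 + 821) / 14 = 826/14 = 59.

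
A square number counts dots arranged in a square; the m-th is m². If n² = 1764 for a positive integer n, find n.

We need n² = 1764, so n = √1764 = 42.
Check: 42² = 1764. ✓

42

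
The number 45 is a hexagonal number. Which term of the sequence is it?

5

Set n(2n−1) = 45, giving 2n² − n − 45 = 0.
The discriminant is 1 + 8·45 = 361, and √361 = 19.
So n = (1 + 19) / 4 = 20/4 = 5.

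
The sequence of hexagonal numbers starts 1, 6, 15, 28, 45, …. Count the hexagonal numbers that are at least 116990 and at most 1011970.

469

The n-th hexagonal number is n(2n−1).
Smallest index with value ≥ 116990: n = 243 (giving 117855).
Largest index with value ≤ 1011970: n = 711 (giving 1010331).
Indices 243 through 711: 469 terms.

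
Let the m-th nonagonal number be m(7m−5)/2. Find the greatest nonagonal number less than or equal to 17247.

Solve n(7n−5)/2 ≤ 17247 for integer n.
n = 70 gives 16975 ≤ 17247, while n = 71 gives 17466 > 17247; so the answer is 16975.

16975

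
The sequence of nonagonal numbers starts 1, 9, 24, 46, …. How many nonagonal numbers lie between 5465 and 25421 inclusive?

The n-th nonagonal number is n(7n−5)/2.
Smallest index with value ≥ 5465: n = 40 (giving 5500).
Largest index with value ≤ 25421: n = 85 (giving 25075).
Indices 40 through 85: 46 terms.

46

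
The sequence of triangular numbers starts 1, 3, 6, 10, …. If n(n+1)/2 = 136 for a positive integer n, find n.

16

Set n(n+1)/2 = 136, giving n² + n − 272 = 0.
So n = (-1 + 33) / 2 = 32/2 = 16.
Check: 16·17/2 = 136. ✓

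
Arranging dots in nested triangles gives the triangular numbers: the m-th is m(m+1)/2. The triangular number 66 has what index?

Set n(n+1)/2 = 66, giving n² + n − 132 = 0.
So n = (-1 + 23) / 2 = 22/2 = 11.
Check: 11·12/2 = 66. ✓

11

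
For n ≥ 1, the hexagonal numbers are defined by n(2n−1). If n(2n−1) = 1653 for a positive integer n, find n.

29

Set n(2n−1) = 1653, giving 2n² − n − 1653 = 0.
So n = (1 + 115) / 4 = 116/4 = 29.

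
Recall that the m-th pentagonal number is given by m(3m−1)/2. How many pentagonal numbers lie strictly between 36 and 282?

8

The n-th pentagonal number is n(3n−1)/2.
Smallest index with value > 36: n = 6 (giving 51).
Largest index with value < 282: n = 13 (giving 247).
Indices 6 through 13: 8 terms.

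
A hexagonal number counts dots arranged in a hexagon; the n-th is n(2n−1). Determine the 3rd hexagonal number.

The 3rd hexagonal number is n(2n−1) with n = 3.
3·(2·3 − 1) = 3·5 = 15.

15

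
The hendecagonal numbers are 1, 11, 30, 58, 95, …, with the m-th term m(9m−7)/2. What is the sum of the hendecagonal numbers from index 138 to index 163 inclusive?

2642965

Σ i(9i−7)/2 = (9Σi² − 7Σi) / 2 over i = 138..163.
Σi = 13366 − 9453 = 3913 and Σi² = 1456894 − 866525 = 590369.
(9·590369 − 7·3913) / 2 = 5285930/2 = 2642965.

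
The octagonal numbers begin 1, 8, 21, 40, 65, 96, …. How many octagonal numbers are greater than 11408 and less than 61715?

81

The n-th octagonal number is n(3n−2).
Smallest index with value > 11408: n = 63 (giving 11781).
Largest index with value < 61715: n = 143 (giving 61061).
Indices 63 through 143: 81 terms.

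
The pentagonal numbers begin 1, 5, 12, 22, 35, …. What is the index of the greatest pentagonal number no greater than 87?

7

Solve n(3n−1)/2 ≤ 87 for integer n.
n = 7 gives 70 ≤ 87, while n = 8 gives 92 > 87; so the answer is index 7.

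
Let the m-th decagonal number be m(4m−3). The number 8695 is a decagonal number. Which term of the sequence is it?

47

Set n(4n−3) = 8695, giving 4n² − 3n − 8695 = 0.
The discriminant is 9 + 16·8695 = 139129, and √139129 = 373.
So n = (3 + 373) / 8 = 376/8 = 47.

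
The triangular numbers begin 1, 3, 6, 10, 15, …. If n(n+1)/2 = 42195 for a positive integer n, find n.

290

Set n(n+1)/2 = 42195, giving n² + n − 84390 = 0.
The discriminant is 1 + 8·42195 = 337561, and √337561 = 581.
So n = (-1 + 581) / 2 = 580/2 = 290.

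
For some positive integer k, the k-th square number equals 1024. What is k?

32

We need n² = 1024, so n = √1024 = 32.
Check: 32² = 1024. ✓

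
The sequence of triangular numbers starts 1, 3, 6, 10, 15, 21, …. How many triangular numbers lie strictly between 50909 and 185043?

The n-th triangular number is n(n+1)/2.
Smallest index with value > 50909: n = 319 (giving 51040).
Largest index with value < 185043: n = 607 (giving 184528).
Indices 319 through 607: 289 terms.

289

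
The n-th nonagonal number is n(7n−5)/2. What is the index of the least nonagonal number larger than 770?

16

Solve n(7n−5)/2 > 770 for integer n.
The largest n with value ≤ 770 is 15 (since 750 ≤ 770 < 856), so the first above is n = 16, value 856.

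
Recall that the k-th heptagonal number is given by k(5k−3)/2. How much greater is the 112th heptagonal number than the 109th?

1653

112·(5·112 − 3)/2 = 31192 and 109·(5·109 − 3)/2 = 29539.
Difference: 31192 − 29539 = 1653.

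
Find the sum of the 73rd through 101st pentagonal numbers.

Σ i(3i−1)/2 = (3Σi² − Σi) / 2 over i = 73..101.
Σi = 5151 − 2628 = 2523 and Σi² = 348551 − 127020 = 221531.
(3·221531 − 1·2523) / 2 = 662070/2 = 331035.

331035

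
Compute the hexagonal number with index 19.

The 19th hexagonal number is n(2n−1) with n = 19.
19·(2·19 − 1) = 19·37 = 703.

703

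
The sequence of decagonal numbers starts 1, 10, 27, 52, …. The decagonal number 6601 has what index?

41

Set n(4n−3) = 6601, giving 4n² − 3n − 6601 = 0.
The discriminant is 9 + 16·6601 = 105625, and √105625 = 325.
So n = (3 + 325) / 8 = 328/8 = 41.
Check: 41·(4·41 − 3) = 6601. ✓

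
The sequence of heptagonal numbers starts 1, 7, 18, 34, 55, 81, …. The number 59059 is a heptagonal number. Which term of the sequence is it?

154

Set n(5n−3)/2 = 59059, giving 5n² − 3n − 118118 = 0.
The discriminant is 9 + 40·59059 = 2362369, and √2362369 = 1537.
So n = (3 + 1537) / 10 = 1540/10 = 154.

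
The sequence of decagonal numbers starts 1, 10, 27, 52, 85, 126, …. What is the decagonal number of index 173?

The 173rd decagonal number is n(4n−3) with n = 173.
173·(4·173 − 3) = 173·689 = 119197.

119197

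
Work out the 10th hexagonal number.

The 10th hexagonal number is n(2n−1) with n = 10.
10·(2·10 − 1) = 10·19 = 190.

190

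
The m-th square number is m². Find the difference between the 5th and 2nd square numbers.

5² = 25 and 2² = 4.
Difference: 25 − 4 = 21.

21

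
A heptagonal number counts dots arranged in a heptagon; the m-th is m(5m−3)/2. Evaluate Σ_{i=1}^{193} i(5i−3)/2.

6009441

Σ i(5i−3)/2 = (5Σi² − 3Σi) / 2 over i = 1..193.
Σi = 18721 and Σi² = 2415009.
(5·2415009 − 3·18721) / 2 = 12018882/2 = 6009441.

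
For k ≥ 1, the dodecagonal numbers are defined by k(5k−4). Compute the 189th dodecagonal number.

The 189th dodecagonal number is n(5n−4) with n = 189.
189·(5·189 − 4) = 189·941 = 177849.

177849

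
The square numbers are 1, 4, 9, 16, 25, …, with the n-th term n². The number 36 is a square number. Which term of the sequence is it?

We need n² = 36, so n = √36 = 6.

6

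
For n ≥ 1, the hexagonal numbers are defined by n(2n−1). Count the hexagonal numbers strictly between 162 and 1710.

20

The n-th hexagonal number is n(2n−1).
Smallest index with value > 162: n = 10 (giving 190).
Largest index with value < 1710: n = 29 (giving 1653).
Indices 10 through 29: 20 terms.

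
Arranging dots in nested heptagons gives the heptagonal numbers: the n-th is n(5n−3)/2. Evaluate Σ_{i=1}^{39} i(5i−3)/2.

50180

Σ i(5i−3)/2 = (5Σi² − 3Σi) / 2 over i = 1..39.
Σi = 780 and Σi² = 20540.
(5·20540 − 3·780) / 2 = 100360/2 = 50180.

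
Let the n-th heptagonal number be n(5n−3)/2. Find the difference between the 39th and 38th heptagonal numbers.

Consecutive heptagonal numbers differ by 5n − 4: here 5·39 − 4 = 191.

191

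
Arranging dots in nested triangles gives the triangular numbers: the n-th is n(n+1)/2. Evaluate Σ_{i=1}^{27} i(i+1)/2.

3654

Σ i(i+1)/2 = (Σi² + Σi) / 2 over i = 1..27.
Σi = 378 and Σi² = 6930.
(1·6930 + 1·378) / 2 = 7308/2 = 3654.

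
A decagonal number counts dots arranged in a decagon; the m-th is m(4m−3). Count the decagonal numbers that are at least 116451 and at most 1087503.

The n-th decagonal number is n(4n−3).
Smallest index with value ≥ 116451: n = 171 (giving 116451).
Largest index with value ≤ 1087503: n = 521 (giving 1084201).
Indices 171 through 521: 351 terms.

351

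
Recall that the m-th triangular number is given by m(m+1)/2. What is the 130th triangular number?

The 130th triangular number is n(n+1)/2 with n = 130.
130·131/2 = 17030/2 = 8515.

8515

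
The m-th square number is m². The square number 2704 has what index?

We need n² = 2704, so n = √2704 = 52.

52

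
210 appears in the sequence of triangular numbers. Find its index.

20

Set n(n+1)/2 = 210, giving n² + n − 420 = 0.
The discriminant is 1 + 8·210 = 1681, and √1681 = 41.
So n = (-1 + 41) / 2 = 40/2 = 20.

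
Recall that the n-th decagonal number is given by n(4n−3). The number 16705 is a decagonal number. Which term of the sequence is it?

65

Set n(4n−3) = 16705, giving 4n² − 3n − 16705 = 0.
The discriminant is 9 + 16·16705 = 267289, and √267289 = 517.
So n = (3 + 517) / 8 = 520/8 = 65.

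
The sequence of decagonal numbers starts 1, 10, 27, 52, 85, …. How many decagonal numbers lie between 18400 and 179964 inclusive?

144

The n-th decagonal number is n(4n−3).
Smallest index with value ≥ 18400: n = 69 (giving 18837).
Largest index with value ≤ 179964: n = 212 (giving 179140).
Indices 69 through 212: 144 terms.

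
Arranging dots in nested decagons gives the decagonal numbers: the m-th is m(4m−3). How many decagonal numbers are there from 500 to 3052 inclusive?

17

The n-th decagonal number is n(4n−3).
Smallest index with value ≥ 500: n = 12 (giving 540).
Largest index with value ≤ 3052: n = 28 (giving 3052).
Indices 12 through 28: 17 terms.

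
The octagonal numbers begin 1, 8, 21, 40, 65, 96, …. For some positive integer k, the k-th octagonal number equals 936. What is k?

18

Set n(3n−2) = 936, giving 3n² − 2n − 936 = 0.
The discriminant is 4 + 12·936 = 11236, and √11236 = 106.
So n = (2 + 106) / 6 = 108/6 = 18.
Check: 18·(3·18 − 2) = 936. ✓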